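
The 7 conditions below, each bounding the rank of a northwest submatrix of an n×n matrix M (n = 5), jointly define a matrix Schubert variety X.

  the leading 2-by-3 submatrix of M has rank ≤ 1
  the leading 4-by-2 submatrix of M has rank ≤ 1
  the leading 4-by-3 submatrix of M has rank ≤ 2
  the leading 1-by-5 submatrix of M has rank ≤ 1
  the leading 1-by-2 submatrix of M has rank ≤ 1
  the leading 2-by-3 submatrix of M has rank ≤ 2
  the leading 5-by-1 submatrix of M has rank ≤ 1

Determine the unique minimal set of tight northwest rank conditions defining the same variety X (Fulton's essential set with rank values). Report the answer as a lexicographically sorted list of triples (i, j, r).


Computing R[i][j] = min implied NW-rank bound (n=5, 7 conditions):

  1  1  1  1  1
  1  1  1  2  2
  1  1  2  3  3
  1  1  2  3  4
  1  2  3  4  5

the unique w with this rank table is (1, 4, 3, 5, 2).

ℓ(w)=4; the 2 essential cells (i,j,r):

[(2, 3, 1), (4, 2, 1)]


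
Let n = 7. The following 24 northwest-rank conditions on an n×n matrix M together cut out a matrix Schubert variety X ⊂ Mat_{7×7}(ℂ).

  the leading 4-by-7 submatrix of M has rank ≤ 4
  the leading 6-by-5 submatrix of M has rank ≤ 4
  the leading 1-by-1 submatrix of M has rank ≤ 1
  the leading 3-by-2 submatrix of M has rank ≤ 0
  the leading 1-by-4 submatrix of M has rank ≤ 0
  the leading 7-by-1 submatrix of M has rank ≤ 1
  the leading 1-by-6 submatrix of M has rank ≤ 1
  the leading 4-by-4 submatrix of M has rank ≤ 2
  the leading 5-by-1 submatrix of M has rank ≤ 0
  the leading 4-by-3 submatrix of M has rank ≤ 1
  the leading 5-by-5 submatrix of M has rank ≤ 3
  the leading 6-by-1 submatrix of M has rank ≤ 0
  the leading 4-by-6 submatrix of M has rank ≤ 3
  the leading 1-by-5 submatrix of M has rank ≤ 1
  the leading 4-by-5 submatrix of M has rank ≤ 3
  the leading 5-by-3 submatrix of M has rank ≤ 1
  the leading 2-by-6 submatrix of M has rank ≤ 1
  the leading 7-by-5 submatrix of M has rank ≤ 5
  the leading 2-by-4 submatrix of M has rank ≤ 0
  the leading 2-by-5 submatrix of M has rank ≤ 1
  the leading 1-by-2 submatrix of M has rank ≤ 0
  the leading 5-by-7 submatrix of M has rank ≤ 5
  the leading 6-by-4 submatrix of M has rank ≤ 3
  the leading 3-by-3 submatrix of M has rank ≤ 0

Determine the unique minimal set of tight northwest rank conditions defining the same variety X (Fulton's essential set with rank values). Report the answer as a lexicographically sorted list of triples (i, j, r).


The tightest implied rank at each (i,j), from the 24 conditions:

  row 1: 0  0  0  0  1  1  1
  row 2: 0  0  0  0  1  1  2
  row 3: 0  0  0  1  2  2  3
  row 4: 0  1  1  2  3  3  4
  row 5: 0  1  1  2  3  4  5
  row 6: 0  1  2  3  4  5  6
  row 7: 1  2  3  4  5  6  7

giving w = (5, 7, 4, 2, 6, 3, 1) via Δ²R.

ℓ(w)=16; the 5 essential cells (i,j,r):

[(2, 4, 0), (2, 6, 1), (3, 3, 0), (5, 3, 1), (6, 1, 0)]


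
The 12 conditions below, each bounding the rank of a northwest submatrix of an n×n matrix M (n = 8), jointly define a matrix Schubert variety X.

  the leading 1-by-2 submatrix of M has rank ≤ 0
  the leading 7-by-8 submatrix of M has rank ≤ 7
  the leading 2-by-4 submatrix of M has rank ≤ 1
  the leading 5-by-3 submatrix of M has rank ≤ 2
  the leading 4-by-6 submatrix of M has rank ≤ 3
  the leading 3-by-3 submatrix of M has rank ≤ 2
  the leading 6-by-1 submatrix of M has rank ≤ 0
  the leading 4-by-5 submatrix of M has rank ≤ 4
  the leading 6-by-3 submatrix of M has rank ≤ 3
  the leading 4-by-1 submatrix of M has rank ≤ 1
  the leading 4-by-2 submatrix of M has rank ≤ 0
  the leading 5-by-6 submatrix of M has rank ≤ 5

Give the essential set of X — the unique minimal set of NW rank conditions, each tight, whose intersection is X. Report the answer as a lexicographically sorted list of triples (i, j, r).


Computing R[i][j] = min implied NW-rank bound (n=8, 12 conditions):

  row 1: 0  0  1  1  1  1  1  1
  row 2: 0  0  1  1  2  2  2  2
  row 3: 0  0  1  2  3  3  3  3
  row 4: 0  0  1  2  3  3  4  4
  row 5: 0  1  2  3  4  4  5  5
  row 6: 0  1  2  3  4  5  6  6
  row 7: 1  2  3  4  5  6  7  7
  row 8: 1  2  3  4  5  6  7  8

reading off 1-entries of Δ²R: w = (3, 5, 4, 7, 2, 6, 1, 8).

Fulton essential set (4 of the 12 Rothe cells):

[(2, 4, 1), (4, 2, 0), (4, 6, 3), (6, 1, 0)]


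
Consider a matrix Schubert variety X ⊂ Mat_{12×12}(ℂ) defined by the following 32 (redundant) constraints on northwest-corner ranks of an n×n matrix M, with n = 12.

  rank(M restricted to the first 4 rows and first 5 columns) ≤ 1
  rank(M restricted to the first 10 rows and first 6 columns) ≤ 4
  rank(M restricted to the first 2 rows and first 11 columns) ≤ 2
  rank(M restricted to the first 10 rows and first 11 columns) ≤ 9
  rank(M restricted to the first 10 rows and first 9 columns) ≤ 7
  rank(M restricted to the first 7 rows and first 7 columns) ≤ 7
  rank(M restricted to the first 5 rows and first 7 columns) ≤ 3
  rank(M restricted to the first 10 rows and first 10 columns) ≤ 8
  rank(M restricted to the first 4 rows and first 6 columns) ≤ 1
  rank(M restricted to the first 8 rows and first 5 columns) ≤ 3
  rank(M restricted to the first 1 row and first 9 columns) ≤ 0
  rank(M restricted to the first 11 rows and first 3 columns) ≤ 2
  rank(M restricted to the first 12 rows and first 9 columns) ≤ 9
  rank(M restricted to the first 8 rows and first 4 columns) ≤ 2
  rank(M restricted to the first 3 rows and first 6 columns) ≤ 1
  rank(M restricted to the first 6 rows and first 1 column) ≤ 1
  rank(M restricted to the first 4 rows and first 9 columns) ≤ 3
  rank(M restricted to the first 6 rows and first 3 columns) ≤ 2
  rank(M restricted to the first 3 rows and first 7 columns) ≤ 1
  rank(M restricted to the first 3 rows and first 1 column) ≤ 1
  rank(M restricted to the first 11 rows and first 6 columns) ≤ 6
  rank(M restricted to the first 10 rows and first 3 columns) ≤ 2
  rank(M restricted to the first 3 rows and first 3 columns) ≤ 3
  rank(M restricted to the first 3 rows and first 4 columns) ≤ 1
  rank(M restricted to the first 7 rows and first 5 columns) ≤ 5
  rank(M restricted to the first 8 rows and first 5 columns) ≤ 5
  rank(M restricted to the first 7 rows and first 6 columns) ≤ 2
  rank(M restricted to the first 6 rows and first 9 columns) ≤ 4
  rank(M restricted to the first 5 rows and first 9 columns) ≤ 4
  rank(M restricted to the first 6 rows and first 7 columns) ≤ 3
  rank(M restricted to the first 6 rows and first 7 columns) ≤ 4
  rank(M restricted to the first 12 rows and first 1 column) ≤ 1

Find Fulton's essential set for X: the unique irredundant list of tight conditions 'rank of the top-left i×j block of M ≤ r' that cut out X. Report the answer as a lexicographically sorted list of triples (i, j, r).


Computing R[i][j] = min implied NW-rank bound (n=12, 32 conditions):

  R[1]: 0  0  0  0  0  0  0  0  0  1  1  1
  R[2]: 1  1  1  1  1  1  1  1  1  2  2  2
  R[3]: 1  1  1  1  1  1  1  2  2  3  3  3
  R[4]: 1  1  1  1  1  1  2  3  3  4  4  4
  R[5]: 1  2  2  2  2  2  3  4  4  5  5  5
  R[6]: 1  2  2  2  2  2  3  4  4  5  6  6
  R[7]: 1  2  2  2  2  2  3  4  5  6  7  7
  R[8]: 1  2  2  2  3  3  4  5  6  7  8  8
  R[9]: 1  2  2  3  4  4  5  6  7  8  9  9
  R[10]: 1  2  2  3  4  4  5  6  7  8  9  10
  R[11]: 1  2  2  3  4  5  6  7  8  9  10  11
  R[12]: 1  2  3  4  5  6  7  8  9  10  11  12

the unique w with this rank table is (10, 1, 8, 7, 2, 11, 9, 5, 4, 12, 6, 3).

Rothe diagram D(w) (35 cells), 8 SE-corners (essential conditions):

[(1, 9, 0), (3, 7, 1), (4, 6, 1), (6, 9, 4), (7, 6, 2), (8, 4, 2), (10, 6, 4), (11, 3, 2)]


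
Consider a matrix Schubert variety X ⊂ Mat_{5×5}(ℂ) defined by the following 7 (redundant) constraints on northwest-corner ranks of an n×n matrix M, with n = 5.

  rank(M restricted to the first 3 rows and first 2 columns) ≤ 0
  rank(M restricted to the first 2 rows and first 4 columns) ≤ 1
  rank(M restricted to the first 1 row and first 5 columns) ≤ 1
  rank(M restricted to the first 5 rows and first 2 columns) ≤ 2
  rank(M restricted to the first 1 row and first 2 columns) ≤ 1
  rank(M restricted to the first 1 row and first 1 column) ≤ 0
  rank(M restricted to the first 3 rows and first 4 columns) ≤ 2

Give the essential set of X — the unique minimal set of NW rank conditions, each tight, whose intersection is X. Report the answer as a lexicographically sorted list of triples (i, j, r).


Recovering R(i,j) via the rank-extension bound from the 7 conditions:

  i=1: 0, 0, 1, 1, 1
  i=2: 0, 0, 1, 1, 2
  i=3: 0, 0, 1, 2, 3
  i=4: 1, 1, 2, 3, 4
  i=5: 1, 2, 3, 4, 5

reading off 1-entries of Δ²R: w = (3, 5, 4, 1, 2).

D(w) has 7 cells with 2 SE-corners; essential set:

[(2, 4, 1), (3, 2, 0)]


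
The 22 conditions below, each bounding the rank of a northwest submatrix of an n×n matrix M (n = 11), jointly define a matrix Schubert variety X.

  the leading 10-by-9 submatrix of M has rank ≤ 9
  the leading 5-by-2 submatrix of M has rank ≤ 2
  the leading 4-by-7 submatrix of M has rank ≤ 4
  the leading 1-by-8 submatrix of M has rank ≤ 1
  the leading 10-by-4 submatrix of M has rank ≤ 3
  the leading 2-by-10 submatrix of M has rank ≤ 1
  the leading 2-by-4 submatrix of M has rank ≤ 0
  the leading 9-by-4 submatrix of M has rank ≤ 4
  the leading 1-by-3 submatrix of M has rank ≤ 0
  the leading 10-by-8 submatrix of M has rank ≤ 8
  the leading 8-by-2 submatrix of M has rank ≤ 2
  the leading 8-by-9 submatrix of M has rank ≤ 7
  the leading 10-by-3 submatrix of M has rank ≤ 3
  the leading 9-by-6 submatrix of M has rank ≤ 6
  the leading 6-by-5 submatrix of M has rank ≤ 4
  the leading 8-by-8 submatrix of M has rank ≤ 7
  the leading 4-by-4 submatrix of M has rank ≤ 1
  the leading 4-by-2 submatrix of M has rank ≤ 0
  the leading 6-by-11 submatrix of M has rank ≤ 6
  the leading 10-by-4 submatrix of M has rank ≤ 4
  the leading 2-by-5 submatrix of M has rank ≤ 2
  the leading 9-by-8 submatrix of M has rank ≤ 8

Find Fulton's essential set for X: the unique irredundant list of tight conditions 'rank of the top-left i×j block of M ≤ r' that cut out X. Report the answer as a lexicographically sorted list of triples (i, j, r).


Recovering R(i,j) via the rank-extension bound from the 22 conditions:

  R[1]: 0 0 0 0 1 1 1 1 1 1 1
  R[2]: 0 0 0 0 1 1 1 1 1 1 2
  R[3]: 0 0 1 1 2 2 2 2 2 2 3
  R[4]: 0 0 1 1 2 3 3 3 3 3 4
  R[5]: 1 1 2 2 3 4 4 4 4 4 5
  R[6]: 1 2 3 3 4 5 5 5 5 5 6
  R[7]: 1 2 3 3 4 5 6 6 6 6 7
  R[8]: 1 2 3 3 4 5 6 7 7 7 8
  R[9]: 1 2 3 3 4 5 6 7 8 8 9
  R[10]: 1 2 3 3 4 5 6 7 8 9 10
  R[11]: 1 2 3 4 5 6 7 8 9 10 11

giving w = (5, 11, 3, 6, 1, 2, 7, 8, 9, 10, 4) via Δ²R.

ℓ(w)=22; the 5 essential cells (i,j,r):

[(2, 4, 0), (2, 10, 1), (4, 2, 0), (4, 4, 1), (10, 4, 3)]


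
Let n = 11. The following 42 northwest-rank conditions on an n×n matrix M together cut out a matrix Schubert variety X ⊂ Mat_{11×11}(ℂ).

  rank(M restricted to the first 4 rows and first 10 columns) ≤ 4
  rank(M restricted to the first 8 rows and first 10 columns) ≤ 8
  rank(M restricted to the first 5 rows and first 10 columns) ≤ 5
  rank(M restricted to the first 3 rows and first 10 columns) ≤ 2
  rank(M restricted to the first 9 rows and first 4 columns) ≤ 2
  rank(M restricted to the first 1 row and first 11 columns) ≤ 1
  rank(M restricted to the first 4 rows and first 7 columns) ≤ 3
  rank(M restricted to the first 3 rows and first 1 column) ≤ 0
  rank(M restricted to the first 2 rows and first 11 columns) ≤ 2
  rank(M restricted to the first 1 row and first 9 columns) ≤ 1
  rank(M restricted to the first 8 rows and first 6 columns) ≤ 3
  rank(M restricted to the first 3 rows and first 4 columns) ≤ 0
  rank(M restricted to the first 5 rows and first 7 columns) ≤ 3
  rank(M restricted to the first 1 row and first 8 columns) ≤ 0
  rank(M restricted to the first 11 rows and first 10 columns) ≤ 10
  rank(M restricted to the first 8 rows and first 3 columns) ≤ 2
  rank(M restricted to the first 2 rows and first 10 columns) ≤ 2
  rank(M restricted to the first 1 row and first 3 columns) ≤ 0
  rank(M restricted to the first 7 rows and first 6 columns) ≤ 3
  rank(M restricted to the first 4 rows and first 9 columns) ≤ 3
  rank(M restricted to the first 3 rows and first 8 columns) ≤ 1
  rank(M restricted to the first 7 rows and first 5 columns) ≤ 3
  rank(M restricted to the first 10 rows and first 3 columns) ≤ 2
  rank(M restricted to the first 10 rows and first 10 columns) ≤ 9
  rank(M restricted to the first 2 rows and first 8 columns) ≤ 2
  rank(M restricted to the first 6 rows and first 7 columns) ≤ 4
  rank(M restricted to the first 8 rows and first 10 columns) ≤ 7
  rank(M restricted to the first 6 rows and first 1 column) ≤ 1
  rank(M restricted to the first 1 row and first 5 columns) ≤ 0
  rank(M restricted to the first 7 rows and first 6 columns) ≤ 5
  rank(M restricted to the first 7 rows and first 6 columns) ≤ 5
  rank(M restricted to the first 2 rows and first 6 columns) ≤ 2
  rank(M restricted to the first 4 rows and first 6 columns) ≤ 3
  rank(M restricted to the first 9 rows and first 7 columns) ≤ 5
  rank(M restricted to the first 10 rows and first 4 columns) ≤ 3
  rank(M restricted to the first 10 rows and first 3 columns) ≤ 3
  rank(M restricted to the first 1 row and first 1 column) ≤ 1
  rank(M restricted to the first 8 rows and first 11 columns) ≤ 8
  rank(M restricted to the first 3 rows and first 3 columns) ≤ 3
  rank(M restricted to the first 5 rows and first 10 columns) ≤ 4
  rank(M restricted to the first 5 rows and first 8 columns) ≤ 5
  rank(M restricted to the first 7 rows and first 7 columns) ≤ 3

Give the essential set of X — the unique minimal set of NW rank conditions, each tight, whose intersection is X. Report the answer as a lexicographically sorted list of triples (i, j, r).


The tightest implied rank at each (i,j), from the 42 conditions:

  0, 0, 0, 0, 0, 0, 0, 0, 1, 1, 1
  0, 0, 0, 0, 1, 1, 1, 1, 2, 2, 2
  0, 0, 0, 0, 1, 1, 1, 1, 2, 2, 3
  1, 1, 1, 1, 2, 2, 2, 2, 3, 3, 4
  1, 2, 2, 2, 3, 3, 3, 3, 4, 4, 5
  1, 2, 2, 2, 3, 3, 3, 4, 5, 5, 6
  1, 2, 2, 2, 3, 3, 3, 4, 5, 6, 7
  1, 2, 2, 2, 3, 3, 4, 5, 6, 7, 8
  1, 2, 2, 2, 3, 4, 5, 6, 7, 8, 9
  1, 2, 2, 3, 4, 5, 6, 7, 8, 9, 10
  1, 2, 3, 4, 5, 6, 7, 8, 9, 10, 11

the unique w with this rank table is (9, 5, 11, 1, 2, 8, 10, 7, 6, 4, 3).

D(w) has 34 cells with 8 SE-corners; essential set:

[(1, 8, 0), (3, 4, 0), (3, 8, 1), (3, 10, 2), (7, 7, 3), (8, 6, 3), (9, 4, 2), (10, 3, 2)]


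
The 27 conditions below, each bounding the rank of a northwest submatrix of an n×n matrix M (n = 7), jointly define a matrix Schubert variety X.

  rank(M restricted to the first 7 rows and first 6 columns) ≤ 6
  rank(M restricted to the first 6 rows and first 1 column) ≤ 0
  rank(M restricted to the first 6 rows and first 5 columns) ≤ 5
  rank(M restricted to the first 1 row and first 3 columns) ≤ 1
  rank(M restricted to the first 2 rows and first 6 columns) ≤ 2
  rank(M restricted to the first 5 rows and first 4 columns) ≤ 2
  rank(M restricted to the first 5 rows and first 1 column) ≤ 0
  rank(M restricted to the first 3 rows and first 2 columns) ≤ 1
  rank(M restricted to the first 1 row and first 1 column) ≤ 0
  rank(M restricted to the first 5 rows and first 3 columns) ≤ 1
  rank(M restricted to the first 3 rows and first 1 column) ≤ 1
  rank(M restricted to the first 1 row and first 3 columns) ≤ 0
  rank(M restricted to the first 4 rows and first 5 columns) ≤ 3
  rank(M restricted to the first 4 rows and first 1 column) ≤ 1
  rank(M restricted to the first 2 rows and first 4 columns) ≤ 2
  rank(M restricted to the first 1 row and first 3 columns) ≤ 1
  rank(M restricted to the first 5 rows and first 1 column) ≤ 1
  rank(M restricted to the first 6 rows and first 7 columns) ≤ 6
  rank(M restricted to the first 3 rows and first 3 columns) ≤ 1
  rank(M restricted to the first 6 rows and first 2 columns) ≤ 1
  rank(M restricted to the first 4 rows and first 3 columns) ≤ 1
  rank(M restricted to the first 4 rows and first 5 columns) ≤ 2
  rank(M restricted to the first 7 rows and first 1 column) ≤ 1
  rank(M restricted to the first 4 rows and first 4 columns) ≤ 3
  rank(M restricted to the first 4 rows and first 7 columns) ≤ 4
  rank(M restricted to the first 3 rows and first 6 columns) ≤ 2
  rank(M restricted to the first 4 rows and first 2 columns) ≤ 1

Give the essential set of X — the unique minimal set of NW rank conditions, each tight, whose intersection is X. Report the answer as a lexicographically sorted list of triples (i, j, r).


Propagating the 27 rank bounds to every northwest block:

  row 1: 0  0  0  1  1  1  1
  row 2: 0  1  1  2  2  2  2
  row 3: 0  1  1  2  2  2  3
  row 4: 0  1  1  2  2  3  4
  row 5: 0  1  1  2  3  4  5
  row 6: 0  1  2  3  4  5  6
  row 7: 1  2  3  4  5  6  7

giving w = (4, 2, 7, 6, 5, 3, 1) via Δ²R.

5 SE-corners of the 14-cell Rothe diagram give Ess(w):

[(1, 3, 0), (3, 6, 2), (4, 5, 2), (5, 3, 1), (6, 1, 0)]


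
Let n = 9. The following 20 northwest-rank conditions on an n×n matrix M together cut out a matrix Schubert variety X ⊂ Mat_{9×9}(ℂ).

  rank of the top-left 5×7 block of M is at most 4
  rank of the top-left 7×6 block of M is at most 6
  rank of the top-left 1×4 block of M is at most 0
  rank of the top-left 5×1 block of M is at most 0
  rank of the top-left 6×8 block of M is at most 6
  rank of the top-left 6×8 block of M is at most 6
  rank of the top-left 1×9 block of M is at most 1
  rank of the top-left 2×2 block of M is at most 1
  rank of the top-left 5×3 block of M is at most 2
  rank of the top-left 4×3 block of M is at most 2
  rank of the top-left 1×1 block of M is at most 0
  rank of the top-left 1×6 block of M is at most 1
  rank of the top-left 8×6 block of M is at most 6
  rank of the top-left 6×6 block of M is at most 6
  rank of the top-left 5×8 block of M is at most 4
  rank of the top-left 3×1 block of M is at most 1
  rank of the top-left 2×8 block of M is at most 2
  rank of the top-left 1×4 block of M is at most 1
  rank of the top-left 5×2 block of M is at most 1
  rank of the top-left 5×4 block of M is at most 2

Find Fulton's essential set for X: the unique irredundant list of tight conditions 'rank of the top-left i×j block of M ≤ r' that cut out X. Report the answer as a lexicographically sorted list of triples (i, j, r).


Recovering R(i,j) via the rank-extension bound from the 20 conditions:

  row 1: 0 | 0 | 0 | 0 | 1 | 1 | 1 | 1 | 1
  row 2: 0 | 1 | 1 | 1 | 2 | 2 | 2 | 2 | 2
  row 3: 0 | 1 | 2 | 2 | 3 | 3 | 3 | 3 | 3
  row 4: 0 | 1 | 2 | 2 | 3 | 4 | 4 | 4 | 4
  row 5: 0 | 1 | 2 | 2 | 3 | 4 | 4 | 4 | 5
  row 6: 1 | 2 | 3 | 3 | 4 | 5 | 5 | 5 | 6
  row 7: 1 | 2 | 3 | 4 | 5 | 6 | 6 | 6 | 7
  row 8: 1 | 2 | 3 | 4 | 5 | 6 | 7 | 7 | 8
  row 9: 1 | 2 | 3 | 4 | 5 | 6 | 7 | 8 | 9

second differences of R give the permutation w = (5, 2, 3, 6, 9, 1, 4, 7, 8).

D(w) has 12 cells with 4 SE-corners; essential set:

[(1, 4, 0), (5, 1, 0), (5, 4, 2), (5, 8, 4)]


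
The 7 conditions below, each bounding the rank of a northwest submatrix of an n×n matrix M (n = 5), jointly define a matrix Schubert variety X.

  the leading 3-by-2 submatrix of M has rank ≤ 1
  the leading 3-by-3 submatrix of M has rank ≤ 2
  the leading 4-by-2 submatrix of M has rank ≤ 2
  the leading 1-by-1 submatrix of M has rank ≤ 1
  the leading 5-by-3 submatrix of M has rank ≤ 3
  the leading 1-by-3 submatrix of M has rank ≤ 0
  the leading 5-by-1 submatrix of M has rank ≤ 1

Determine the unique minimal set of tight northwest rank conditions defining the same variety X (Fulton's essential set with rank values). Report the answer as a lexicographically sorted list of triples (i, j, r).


Propagating the 7 rank bounds to every northwest block:

  i=1: 0  0  0  1  1
  i=2: 1  1  1  2  2
  i=3: 1  1  2  3  3
  i=4: 1  2  3  4  4
  i=5: 1  2  3  4  5

second differences of R give the permutation w = (4, 1, 3, 2, 5).

Fulton essential set (2 of the 4 Rothe cells):

[(1, 3, 0), (3, 2, 1)]


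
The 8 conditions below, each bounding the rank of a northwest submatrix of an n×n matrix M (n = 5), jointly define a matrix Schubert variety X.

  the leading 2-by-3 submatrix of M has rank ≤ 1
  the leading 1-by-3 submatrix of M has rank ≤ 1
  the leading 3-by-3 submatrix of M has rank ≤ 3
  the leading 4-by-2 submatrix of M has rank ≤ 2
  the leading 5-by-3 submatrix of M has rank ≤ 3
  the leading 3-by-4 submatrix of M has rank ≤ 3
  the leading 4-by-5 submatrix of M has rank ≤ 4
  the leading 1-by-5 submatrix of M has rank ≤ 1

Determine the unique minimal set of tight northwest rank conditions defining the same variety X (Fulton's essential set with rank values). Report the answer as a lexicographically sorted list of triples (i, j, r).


Rank table r_w(5×5) implied by the 8 constraints:

  R[1]: 1, 1, 1, 1, 1
  R[2]: 1, 1, 1, 2, 2
  R[3]: 1, 2, 2, 3, 3
  R[4]: 1, 2, 3, 4, 4
  R[5]: 1, 2, 3, 4, 5

second differences of R give the permutation w = (1, 4, 2, 3, 5).

Fulton essential set (1 of the 2 Rothe cells):

[(2, 3, 1)]


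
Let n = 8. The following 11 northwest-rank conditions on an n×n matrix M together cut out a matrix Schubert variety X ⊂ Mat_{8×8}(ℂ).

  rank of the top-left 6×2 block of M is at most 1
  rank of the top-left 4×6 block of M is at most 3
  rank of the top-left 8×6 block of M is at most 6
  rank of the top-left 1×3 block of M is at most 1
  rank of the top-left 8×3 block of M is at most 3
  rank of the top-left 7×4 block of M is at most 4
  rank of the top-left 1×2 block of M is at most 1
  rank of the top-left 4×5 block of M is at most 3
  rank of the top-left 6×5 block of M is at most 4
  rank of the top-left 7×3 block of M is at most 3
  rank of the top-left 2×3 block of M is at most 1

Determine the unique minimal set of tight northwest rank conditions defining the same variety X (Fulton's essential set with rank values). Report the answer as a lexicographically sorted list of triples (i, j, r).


Computing R[i][j] = min implied NW-rank bound (n=8, 11 conditions):

  row 1: 1  1  1  1  1  1  1  1
  row 2: 1  1  1  2  2  2  2  2
  row 3: 1  1  2  3  3  3  3  3
  row 4: 1  1  2  3  3  3  4  4
  row 5: 1  1  2  3  4  4  5  5
  row 6: 1  1  2  3  4  5  6  6
  row 7: 1  2  3  4  5  6  7  7
  row 8: 1  2  3  4  5  6  7  8

the unique w with this rank table is (1, 4, 3, 7, 5, 6, 2, 8).

3 SE-corners of the 8-cell Rothe diagram give Ess(w):

[(2, 3, 1), (4, 6, 3), (6, 2, 1)]


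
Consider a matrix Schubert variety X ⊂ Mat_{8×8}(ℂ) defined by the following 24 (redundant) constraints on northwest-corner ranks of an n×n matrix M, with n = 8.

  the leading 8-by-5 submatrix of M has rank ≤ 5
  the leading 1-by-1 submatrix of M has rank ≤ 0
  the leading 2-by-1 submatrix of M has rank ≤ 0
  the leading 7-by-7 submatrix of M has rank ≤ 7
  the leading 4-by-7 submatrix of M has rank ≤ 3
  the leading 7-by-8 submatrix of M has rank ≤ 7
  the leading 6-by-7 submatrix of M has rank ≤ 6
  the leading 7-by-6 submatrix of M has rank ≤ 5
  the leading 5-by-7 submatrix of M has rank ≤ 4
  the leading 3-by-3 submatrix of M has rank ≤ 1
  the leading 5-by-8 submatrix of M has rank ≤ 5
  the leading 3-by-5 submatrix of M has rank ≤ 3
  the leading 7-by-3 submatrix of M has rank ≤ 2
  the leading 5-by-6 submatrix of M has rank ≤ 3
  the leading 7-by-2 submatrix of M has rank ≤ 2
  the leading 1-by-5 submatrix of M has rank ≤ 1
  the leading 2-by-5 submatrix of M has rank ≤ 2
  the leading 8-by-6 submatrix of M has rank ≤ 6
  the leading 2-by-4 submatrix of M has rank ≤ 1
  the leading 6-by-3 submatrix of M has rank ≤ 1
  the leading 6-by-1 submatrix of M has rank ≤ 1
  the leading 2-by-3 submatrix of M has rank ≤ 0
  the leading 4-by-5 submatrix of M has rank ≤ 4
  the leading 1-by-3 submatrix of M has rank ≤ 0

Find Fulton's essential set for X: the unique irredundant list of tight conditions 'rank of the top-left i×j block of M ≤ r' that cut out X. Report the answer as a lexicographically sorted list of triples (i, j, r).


Computing R[i][j] = min implied NW-rank bound (n=8, 24 conditions):

  row 1: 0 0 0 1 1 1 1 1
  row 2: 0 0 0 1 2 2 2 2
  row 3: 1 1 1 2 3 3 3 3
  row 4: 1 1 1 2 3 3 3 4
  row 5: 1 1 1 2 3 3 4 5
  row 6: 1 1 1 2 3 4 5 6
  row 7: 1 2 2 3 4 5 6 7
  row 8: 1 2 3 4 5 6 7 8

reading off 1-entries of Δ²R: w = (4, 5, 1, 8, 7, 6, 2, 3).

4 SE-corners of the 15-cell Rothe diagram give Ess(w):

[(2, 3, 0), (4, 7, 3), (5, 6, 3), (6, 3, 1)]


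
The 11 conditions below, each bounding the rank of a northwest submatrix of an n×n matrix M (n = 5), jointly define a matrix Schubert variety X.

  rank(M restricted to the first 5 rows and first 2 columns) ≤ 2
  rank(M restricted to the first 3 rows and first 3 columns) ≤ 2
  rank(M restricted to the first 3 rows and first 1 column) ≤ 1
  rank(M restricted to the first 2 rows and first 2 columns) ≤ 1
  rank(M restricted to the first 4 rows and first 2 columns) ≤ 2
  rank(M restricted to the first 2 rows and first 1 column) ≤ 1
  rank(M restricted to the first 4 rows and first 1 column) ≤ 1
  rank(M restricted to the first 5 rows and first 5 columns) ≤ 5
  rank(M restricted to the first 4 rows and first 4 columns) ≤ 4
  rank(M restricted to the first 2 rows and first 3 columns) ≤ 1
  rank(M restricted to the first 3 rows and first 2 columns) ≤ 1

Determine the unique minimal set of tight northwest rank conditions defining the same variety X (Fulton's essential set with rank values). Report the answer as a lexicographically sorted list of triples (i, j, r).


The tightest implied rank at each (i,j), from the 11 conditions:

  R[1]: 1 | 1 | 1 | 1 | 1
  R[2]: 1 | 1 | 1 | 2 | 2
  R[3]: 1 | 1 | 2 | 3 | 3
  R[4]: 1 | 2 | 3 | 4 | 4
  R[5]: 1 | 2 | 3 | 4 | 5

so w = (1, 4, 3, 2, 5).

|D(w)|=3, |Ess(w)|=2:

[(2, 3, 1), (3, 2, 1)]


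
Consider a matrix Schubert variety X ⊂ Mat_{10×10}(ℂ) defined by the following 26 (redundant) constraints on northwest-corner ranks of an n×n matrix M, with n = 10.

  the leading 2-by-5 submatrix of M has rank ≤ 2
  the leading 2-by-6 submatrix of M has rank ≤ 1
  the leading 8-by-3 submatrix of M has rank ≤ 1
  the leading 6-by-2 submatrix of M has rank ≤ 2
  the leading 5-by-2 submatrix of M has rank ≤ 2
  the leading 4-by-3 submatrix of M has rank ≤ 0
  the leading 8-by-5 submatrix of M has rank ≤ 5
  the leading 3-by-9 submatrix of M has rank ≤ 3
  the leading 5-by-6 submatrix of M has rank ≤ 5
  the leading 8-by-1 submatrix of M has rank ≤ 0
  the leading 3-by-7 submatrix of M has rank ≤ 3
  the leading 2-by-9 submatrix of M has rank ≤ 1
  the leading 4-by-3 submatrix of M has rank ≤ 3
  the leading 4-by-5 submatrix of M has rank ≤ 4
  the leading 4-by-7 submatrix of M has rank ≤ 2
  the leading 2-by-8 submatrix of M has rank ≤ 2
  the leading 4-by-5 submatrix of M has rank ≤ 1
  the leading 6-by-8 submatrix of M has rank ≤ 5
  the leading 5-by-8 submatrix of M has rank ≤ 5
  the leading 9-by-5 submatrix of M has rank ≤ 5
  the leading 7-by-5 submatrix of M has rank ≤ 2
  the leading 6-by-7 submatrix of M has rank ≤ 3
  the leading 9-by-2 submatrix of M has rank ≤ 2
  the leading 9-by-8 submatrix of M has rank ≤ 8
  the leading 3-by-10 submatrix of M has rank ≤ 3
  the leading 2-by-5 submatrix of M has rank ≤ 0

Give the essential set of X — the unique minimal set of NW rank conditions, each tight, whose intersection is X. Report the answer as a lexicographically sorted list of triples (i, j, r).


Propagating the 26 rank bounds to every northwest block:

  i=1: 0 | 0 | 0 | 0 | 0 | 1 | 1 | 1 | 1 | 1
  i=2: 0 | 0 | 0 | 0 | 0 | 1 | 1 | 1 | 1 | 2
  i=3: 0 | 0 | 0 | 1 | 1 | 2 | 2 | 2 | 2 | 3
  i=4: 0 | 0 | 0 | 1 | 1 | 2 | 2 | 3 | 3 | 4
  i=5: 0 | 1 | 1 | 2 | 2 | 3 | 3 | 4 | 4 | 5
  i=6: 0 | 1 | 1 | 2 | 2 | 3 | 3 | 4 | 5 | 6
  i=7: 0 | 1 | 1 | 2 | 2 | 3 | 4 | 5 | 6 | 7
  i=8: 0 | 1 | 1 | 2 | 3 | 4 | 5 | 6 | 7 | 8
  i=9: 1 | 2 | 2 | 3 | 4 | 5 | 6 | 7 | 8 | 9
  i=10: 1 | 2 | 3 | 4 | 5 | 6 | 7 | 8 | 9 | 10

second differences of R give the permutation w = (6, 10, 4, 8, 2, 9, 7, 5, 1, 3).

ℓ(w)=31; the 9 essential cells (i,j,r):

[(2, 5, 0), (2, 9, 1), (4, 3, 0), (4, 5, 1), (4, 7, 2), (6, 7, 3), (7, 5, 2), (8, 1, 0), (8, 3, 1)]


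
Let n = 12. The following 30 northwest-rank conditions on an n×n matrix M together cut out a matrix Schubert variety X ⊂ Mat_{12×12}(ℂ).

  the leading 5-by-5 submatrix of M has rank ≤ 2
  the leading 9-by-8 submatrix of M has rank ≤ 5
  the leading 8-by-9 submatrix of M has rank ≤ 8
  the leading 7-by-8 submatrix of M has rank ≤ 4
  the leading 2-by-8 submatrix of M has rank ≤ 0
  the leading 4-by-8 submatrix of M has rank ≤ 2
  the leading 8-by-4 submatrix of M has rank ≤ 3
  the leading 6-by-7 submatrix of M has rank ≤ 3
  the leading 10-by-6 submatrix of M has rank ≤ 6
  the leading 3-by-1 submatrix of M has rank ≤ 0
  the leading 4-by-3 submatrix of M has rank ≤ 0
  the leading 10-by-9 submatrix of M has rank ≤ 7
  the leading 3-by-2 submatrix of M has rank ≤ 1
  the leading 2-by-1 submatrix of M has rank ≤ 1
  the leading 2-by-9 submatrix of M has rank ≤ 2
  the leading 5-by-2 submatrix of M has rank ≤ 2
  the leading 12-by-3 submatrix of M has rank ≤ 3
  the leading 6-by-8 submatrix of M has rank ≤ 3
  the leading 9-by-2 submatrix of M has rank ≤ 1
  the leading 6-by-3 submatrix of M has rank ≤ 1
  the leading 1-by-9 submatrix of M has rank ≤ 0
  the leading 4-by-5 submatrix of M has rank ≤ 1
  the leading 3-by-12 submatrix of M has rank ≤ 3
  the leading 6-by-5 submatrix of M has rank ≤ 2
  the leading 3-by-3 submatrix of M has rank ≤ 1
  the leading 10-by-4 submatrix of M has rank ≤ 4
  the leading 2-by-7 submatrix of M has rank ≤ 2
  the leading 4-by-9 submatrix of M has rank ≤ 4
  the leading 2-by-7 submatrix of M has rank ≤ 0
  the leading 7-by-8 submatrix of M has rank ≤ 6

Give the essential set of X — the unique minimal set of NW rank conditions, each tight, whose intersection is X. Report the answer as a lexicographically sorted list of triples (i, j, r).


The tightest implied rank at each (i,j), from the 30 conditions:

  i=1: 0 0 0 0 0 0 0 0 0 1 1 1
  i=2: 0 0 0 0 0 0 0 0 1 2 2 2
  i=3: 0 0 0 1 1 1 1 1 2 3 3 3
  i=4: 0 0 0 1 1 2 2 2 3 4 4 4
  i=5: 1 1 1 2 2 3 3 3 4 5 5 5
  i=6: 1 1 1 2 2 3 3 3 4 5 6 6
  i=7: 1 1 2 3 3 4 4 4 5 6 7 7
  i=8: 1 1 2 3 4 5 5 5 6 7 8 8
  i=9: 1 1 2 3 4 5 5 5 6 7 8 9
  i=10: 1 2 3 4 5 6 6 6 7 8 9 10
  i=11: 1 2 3 4 5 6 7 7 8 9 10 11
  i=12: 1 2 3 4 5 6 7 8 9 10 11 12

so w = (10, 9, 4, 6, 1, 11, 3, 5, 12, 2, 7, 8).

D(w) has 34 cells with 9 SE-corners; essential set:

[(1, 9, 0), (2, 8, 0), (4, 3, 0), (4, 5, 1), (6, 3, 1), (6, 5, 2), (6, 8, 3), (9, 2, 1), (9, 8, 5)]


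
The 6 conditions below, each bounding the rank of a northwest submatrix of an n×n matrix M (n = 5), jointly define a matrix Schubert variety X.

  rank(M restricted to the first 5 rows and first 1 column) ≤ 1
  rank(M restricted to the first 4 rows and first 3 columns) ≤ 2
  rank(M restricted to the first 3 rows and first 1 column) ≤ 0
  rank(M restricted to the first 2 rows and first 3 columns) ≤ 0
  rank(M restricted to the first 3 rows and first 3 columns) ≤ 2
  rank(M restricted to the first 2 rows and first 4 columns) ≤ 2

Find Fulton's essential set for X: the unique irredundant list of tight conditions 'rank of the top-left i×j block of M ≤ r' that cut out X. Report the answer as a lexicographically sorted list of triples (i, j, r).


Computing R[i][j] = min implied NW-rank bound (n=5, 6 conditions):

  i=1: 0 0 0 1 1
  i=2: 0 0 0 1 2
  i=3: 0 1 1 2 3
  i=4: 1 2 2 3 4
  i=5: 1 2 3 4 5

so w = (4, 5, 2, 1, 3).

|D(w)|=7, |Ess(w)|=2:

[(2, 3, 0), (3, 1, 0)]


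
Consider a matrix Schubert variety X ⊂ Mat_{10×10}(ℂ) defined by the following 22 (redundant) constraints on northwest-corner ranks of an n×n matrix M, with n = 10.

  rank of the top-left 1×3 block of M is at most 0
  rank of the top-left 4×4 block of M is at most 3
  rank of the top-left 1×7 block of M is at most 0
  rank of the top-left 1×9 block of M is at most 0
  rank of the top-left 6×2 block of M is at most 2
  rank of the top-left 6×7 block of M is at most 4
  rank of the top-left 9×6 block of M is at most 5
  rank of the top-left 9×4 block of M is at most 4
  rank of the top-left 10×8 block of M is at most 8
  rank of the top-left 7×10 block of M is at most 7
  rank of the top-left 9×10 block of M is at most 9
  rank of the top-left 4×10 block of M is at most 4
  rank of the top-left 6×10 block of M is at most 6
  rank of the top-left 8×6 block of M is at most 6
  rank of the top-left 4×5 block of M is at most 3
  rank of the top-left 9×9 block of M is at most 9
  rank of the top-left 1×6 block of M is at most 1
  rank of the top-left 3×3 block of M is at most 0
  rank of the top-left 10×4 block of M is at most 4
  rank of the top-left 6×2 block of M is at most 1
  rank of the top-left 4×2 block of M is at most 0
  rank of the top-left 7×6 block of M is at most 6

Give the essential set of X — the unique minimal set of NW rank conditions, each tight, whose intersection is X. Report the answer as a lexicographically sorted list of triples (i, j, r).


Computing R[i][j] = min implied NW-rank bound (n=10, 22 conditions):

  row 1: 0, 0, 0, 0, 0, 0, 0, 0, 0, 1
  row 2: 0, 0, 0, 1, 1, 1, 1, 1, 1, 2
  row 3: 0, 0, 0, 1, 2, 2, 2, 2, 2, 3
  row 4: 0, 0, 1, 2, 3, 3, 3, 3, 3, 4
  row 5: 1, 1, 2, 3, 4, 4, 4, 4, 4, 5
  row 6: 1, 1, 2, 3, 4, 4, 4, 5, 5, 6
  row 7: 1, 2, 3, 4, 5, 5, 5, 6, 6, 7
  row 8: 1, 2, 3, 4, 5, 5, 6, 7, 7, 8
  row 9: 1, 2, 3, 4, 5, 5, 6, 7, 8, 9
  row 10: 1, 2, 3, 4, 5, 6, 7, 8, 9, 10

giving w = (10, 4, 5, 3, 1, 8, 2, 7, 9, 6) via Δ²R.

Fulton essential set (6 of the 22 Rothe cells):

[(1, 9, 0), (3, 3, 0), (4, 2, 0), (6, 2, 1), (6, 7, 4), (9, 6, 5)]


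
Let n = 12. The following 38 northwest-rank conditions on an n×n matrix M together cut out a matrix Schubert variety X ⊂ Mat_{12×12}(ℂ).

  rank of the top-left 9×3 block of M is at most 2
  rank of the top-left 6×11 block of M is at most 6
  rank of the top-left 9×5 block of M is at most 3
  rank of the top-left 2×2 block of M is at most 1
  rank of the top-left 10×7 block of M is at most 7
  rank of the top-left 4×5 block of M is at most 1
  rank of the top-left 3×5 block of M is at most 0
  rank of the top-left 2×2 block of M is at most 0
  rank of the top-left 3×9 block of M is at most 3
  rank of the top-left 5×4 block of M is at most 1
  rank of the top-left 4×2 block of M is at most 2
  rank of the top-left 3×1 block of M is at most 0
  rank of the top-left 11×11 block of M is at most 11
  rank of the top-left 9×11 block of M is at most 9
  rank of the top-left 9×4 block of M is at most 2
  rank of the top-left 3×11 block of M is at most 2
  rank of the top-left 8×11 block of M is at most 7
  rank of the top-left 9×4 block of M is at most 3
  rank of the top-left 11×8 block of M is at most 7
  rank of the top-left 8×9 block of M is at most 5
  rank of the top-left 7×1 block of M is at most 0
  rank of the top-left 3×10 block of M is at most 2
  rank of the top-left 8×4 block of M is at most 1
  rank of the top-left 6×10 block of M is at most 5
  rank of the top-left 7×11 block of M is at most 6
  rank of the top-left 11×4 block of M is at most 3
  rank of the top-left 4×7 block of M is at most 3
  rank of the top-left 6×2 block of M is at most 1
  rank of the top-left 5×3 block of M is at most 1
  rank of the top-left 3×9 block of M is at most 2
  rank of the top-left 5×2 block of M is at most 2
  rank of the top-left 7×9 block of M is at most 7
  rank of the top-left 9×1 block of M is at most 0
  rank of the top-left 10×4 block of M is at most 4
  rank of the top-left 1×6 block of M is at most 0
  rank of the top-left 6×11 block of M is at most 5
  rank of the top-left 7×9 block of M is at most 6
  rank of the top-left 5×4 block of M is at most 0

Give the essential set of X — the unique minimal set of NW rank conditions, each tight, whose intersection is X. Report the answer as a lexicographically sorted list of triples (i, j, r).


Reconstructing r_w from the 38 given conditions:

  0  0  0  0  0  0  1  1  1  1  1  1
  0  0  0  0  0  1  2  2  2  2  2  2
  0  0  0  0  0  1  2  2  2  2  2  3
  0  0  0  0  1  2  3  3  3  3  3  4
  0  0  0  0  1  2  3  4  4  4  4  5
  0  1  1  1  2  3  4  5  5  5  5  6
  0  1  1  1  2  3  4  5  5  6  6  7
  0  1  1  1  2  3  4  5  5  6  7  8
  0  1  2  2  3  4  5  6  6  7  8  9
  1  2  3  3  4  5  6  7  7  8  9  10
  1  2  3  3  4  5  6  7  8  9  10  11
  1  2  3  4  5  6  7  8  9  10  11  12

second differences of R give the permutation w = (7, 6, 12, 5, 8, 2, 10, 11, 3, 1, 9, 4).

8 SE-corners of the 39-cell Rothe diagram give Ess(w):

[(1, 6, 0), (3, 5, 0), (3, 11, 2), (5, 4, 0), (8, 4, 1), (8, 9, 5), (9, 1, 0), (11, 4, 3)]


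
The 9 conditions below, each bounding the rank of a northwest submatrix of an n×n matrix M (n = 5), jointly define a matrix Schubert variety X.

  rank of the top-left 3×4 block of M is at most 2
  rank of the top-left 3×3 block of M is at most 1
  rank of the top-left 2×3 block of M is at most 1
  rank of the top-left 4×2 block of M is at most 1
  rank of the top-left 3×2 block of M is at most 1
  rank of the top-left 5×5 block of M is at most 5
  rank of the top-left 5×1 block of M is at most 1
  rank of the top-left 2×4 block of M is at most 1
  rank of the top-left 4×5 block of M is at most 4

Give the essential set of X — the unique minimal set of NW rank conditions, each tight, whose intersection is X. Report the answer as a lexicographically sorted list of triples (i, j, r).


Rank table r_w(5×5) implied by the 9 constraints:

  1 1 1 1 1
  1 1 1 1 2
  1 1 1 2 3
  1 1 2 3 4
  1 2 3 4 5

hence w(1..5) = (1, 5, 4, 3, 2).

Fulton essential set (3 of the 6 Rothe cells):

[(2, 4, 1), (3, 3, 1), (4, 2, 1)]


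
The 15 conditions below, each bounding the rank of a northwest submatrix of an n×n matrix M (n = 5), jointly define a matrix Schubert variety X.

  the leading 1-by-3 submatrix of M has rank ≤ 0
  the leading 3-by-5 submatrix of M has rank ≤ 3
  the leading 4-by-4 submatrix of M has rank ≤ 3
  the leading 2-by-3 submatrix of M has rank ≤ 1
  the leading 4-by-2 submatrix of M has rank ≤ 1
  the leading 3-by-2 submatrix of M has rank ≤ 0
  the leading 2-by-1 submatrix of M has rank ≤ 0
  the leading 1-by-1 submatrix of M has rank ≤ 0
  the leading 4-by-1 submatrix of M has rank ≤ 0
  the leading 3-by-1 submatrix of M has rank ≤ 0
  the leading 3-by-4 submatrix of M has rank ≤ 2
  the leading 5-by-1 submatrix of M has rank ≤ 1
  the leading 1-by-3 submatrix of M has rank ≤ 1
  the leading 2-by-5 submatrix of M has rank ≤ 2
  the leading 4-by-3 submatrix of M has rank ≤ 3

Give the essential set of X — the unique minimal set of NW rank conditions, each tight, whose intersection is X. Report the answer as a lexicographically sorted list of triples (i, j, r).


Recovering R(i,j) via the rank-extension bound from the 15 conditions:

  R[1]: 0 | 0 | 0 | 1 | 1
  R[2]: 0 | 0 | 1 | 2 | 2
  R[3]: 0 | 0 | 1 | 2 | 3
  R[4]: 0 | 1 | 2 | 3 | 4
  R[5]: 1 | 2 | 3 | 4 | 5

giving w = (4, 3, 5, 2, 1) via Δ²R.

Fulton essential set (3 of the 8 Rothe cells):

[(1, 3, 0), (3, 2, 0), (4, 1, 0)]


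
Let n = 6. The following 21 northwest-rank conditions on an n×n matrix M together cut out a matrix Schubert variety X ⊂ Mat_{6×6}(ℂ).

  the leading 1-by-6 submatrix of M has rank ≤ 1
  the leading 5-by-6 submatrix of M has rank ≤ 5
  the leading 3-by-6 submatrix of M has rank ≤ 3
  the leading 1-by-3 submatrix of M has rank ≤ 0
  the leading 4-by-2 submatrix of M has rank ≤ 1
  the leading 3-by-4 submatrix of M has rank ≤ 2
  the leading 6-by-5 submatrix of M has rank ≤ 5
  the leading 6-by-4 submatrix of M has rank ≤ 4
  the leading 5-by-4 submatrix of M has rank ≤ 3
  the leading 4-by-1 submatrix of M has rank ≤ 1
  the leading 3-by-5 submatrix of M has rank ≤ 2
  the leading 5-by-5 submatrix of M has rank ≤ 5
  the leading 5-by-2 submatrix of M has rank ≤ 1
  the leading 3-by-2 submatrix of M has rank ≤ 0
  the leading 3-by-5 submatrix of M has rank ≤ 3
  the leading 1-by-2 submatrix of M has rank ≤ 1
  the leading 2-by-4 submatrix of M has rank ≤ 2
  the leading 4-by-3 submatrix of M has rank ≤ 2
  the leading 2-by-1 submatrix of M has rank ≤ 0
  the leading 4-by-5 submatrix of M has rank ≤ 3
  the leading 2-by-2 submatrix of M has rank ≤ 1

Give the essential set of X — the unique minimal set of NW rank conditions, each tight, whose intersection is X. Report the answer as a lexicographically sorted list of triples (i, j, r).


Propagating the 21 rank bounds to every northwest block:

  0 | 0 | 0 | 1 | 1 | 1
  0 | 0 | 1 | 2 | 2 | 2
  0 | 0 | 1 | 2 | 2 | 3
  1 | 1 | 2 | 3 | 3 | 4
  1 | 1 | 2 | 3 | 4 | 5
  1 | 2 | 3 | 4 | 5 | 6

giving w = (4, 3, 6, 1, 5, 2) via Δ²R.

Fulton essential set (4 of the 9 Rothe cells):

[(1, 3, 0), (3, 2, 0), (3, 5, 2), (5, 2, 1)]
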